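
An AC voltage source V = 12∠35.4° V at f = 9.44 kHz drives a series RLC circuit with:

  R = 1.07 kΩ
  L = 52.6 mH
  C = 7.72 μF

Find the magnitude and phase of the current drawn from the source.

Step 1 — Angular frequency: ω = 2π·f = 2π·9440 = 5.931e+04 rad/s.
Step 2 — Component impedances:
  R: Z = R = 1070 Ω
  L: Z = jωL = j·5.931e+04·0.0526 = 0 + j3120 Ω
  C: Z = 1/(jωC) = -j/(ω·C) = 0 - j2.184 Ω
Step 3 — Series combination: Z_total = R + L + C = 1070 + j3118 Ω = 3296∠71.1° Ω.
Step 4 — Source phasor: V = 12∠35.4° V = 9.782 + j6.951 V.
Step 5 — Ohm's law: I = V / Z_total = (9.782 + j6.951) / (1070 + j3118) = 0.002958 - j0.002122 A.
Step 6 — Convert to polar: |I| = 0.003641 A, ∠I = -35.7°.

I = 0.003641∠-35.7° A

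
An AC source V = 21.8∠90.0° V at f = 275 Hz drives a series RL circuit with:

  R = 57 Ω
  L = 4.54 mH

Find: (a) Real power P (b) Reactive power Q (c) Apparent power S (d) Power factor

Step 1 — Angular frequency: ω = 2π·f = 2π·275 = 1728 rad/s.
Step 2 — Component impedances:
  R: Z = R = 57 Ω
  L: Z = jωL = j·1728·0.00454 = 0 + j7.845 Ω
Step 3 — Series combination: Z_total = R + L = 57 + j7.845 Ω = 57.54∠7.8° Ω.
Step 4 — Source phasor: V = 21.8∠90.0° V = 0 + j21.8 V.
Step 5 — Current: I = V / Z = 0.05166 + j0.3753 A = 0.3789∠82.2° A.
Step 6 — Complex power: S = V·I* = 8.183 + j1.126 VA.
Step 7 — Real power: P = Re(S) = 8.183 W.
Step 8 — Reactive power: Q = Im(S) = 1.126 VAR.
Step 9 — Apparent power: |S| = 8.26 VA.
Step 10 — Power factor: PF = P/|S| = 0.9907 (lagging).

(a) P = 8.183 W  (b) Q = 1.126 VAR  (c) S = 8.26 VA  (d) PF = 0.9907 (lagging)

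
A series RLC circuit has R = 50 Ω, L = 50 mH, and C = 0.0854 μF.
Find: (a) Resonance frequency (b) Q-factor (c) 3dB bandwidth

Step 1 — Resonance condition Im(Z)=0 gives ω₀ = 1/√(LC).
Step 2 — ω₀ = 1/√(0.05·8.54e-08) = 1.53e+04 rad/s.
Step 3 — f₀ = ω₀/(2π) = 2436 Hz.
Step 4 — Series Q: Q = ω₀L/R = 1.53e+04·0.05/50 = 15.3.
Step 5 — 3dB bandwidth: Δω = ω₀/Q = 1000 rad/s; BW = Δω/(2π) = 159.2 Hz.

(a) f₀ = 2436 Hz  (b) Q = 15.3  (c) BW = 159.2 Hz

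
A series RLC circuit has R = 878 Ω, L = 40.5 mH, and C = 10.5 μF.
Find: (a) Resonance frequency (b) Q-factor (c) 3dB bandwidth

Step 1 — Resonance: ω₀ = 1/√(LC) = 1/√(0.0405·1.05e-05) = 1533 rad/s.
Step 2 — f₀ = ω₀/(2π) = 244.1 Hz.
Step 3 — Series Q: Q = ω₀L/R = 1533·0.0405/878 = 0.07074.
Step 4 — Bandwidth: Δω = ω₀/Q = 2.168e+04 rad/s; BW = Δω/(2π) = 3450 Hz.

(a) f₀ = 244.1 Hz  (b) Q = 0.07074  (c) BW = 3450 Hz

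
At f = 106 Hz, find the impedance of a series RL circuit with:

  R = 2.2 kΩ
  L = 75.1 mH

Step 1 — Angular frequency: ω = 2π·f = 2π·106 = 666 rad/s.
Step 2 — Component impedances:
  R: Z = R = 2200 Ω
  L: Z = jωL = j·666·0.0751 = 0 + j50.02 Ω
Step 3 — Series combination: Z_total = R + L = 2200 + j50.02 Ω = 2201∠1.3° Ω.

Z = 2200 + j50.02 Ω = 2201∠1.3° Ω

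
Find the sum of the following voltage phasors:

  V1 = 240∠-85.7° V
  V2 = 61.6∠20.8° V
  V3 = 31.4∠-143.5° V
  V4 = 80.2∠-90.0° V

Step 1 — Convert each phasor to rectangular form:
  V1 = 240·(cos(-85.7°) + j·sin(-85.7°)) = 17.99 - j239.3 V
  V2 = 61.6·(cos(20.8°) + j·sin(20.8°)) = 57.59 + j21.87 V
  V3 = 31.4·(cos(-143.5°) + j·sin(-143.5°)) = -25.24 - j18.68 V
  V4 = 80.2·(cos(-90.0°) + j·sin(-90.0°)) = 0 - j80.2 V
Step 2 — Sum components: V_total = 50.34 - j316.3 V.
Step 3 — Convert to polar: |V_total| = 320.3 V, ∠V_total = -81.0°.

V_total = 320.3∠-81.0° V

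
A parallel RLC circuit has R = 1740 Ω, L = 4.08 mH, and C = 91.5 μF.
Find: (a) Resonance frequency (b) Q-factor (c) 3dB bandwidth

Step 1 — Resonance: ω₀ = 1/√(LC) = 1/√(0.00408·9.15e-05) = 1637 rad/s.
Step 2 — f₀ = ω₀/(2π) = 260.5 Hz.
Step 3 — Parallel Q: Q = R/(ω₀L) = 1740/(1637·0.00408) = 260.6.
Step 4 — Bandwidth: Δω = ω₀/Q = 6.281 rad/s; BW = Δω/(2π) = 0.9997 Hz.

(a) f₀ = 260.5 Hz  (b) Q = 260.6  (c) BW = 0.9997 Hz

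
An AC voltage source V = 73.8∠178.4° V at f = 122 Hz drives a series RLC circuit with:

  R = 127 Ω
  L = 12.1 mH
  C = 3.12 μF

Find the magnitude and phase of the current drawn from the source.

Step 1 — Angular frequency: ω = 2π·f = 2π·122 = 766.5 rad/s.
Step 2 — Component impedances:
  R: Z = R = 127 Ω
  L: Z = jωL = j·766.5·0.0121 = 0 + j9.275 Ω
  C: Z = 1/(jωC) = -j/(ω·C) = 0 - j418.1 Ω
Step 3 — Series combination: Z_total = R + L + C = 127 - j408.8 Ω = 428.1∠-72.7° Ω.
Step 4 — Source phasor: V = 73.8∠178.4° V = -73.77 + j2.061 V.
Step 5 — Ohm's law: I = V / Z_total = (-73.77 + j2.061) / (127 - j408.8) = -0.05571 - j0.1631 A.
Step 6 — Convert to polar: |I| = 0.1724 A, ∠I = -108.9°.

I = 0.1724∠-108.9° A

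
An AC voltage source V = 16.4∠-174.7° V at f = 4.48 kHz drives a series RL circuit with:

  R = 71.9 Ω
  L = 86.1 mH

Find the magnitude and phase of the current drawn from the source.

Step 1 — Angular frequency: ω = 2π·f = 2π·4480 = 2.815e+04 rad/s.
Step 2 — Component impedances:
  R: Z = R = 71.9 Ω
  L: Z = jωL = j·2.815e+04·0.0861 = 0 + j2424 Ω
Step 3 — Series combination: Z_total = R + L = 71.9 + j2424 Ω = 2425∠88.3° Ω.
Step 4 — Source phasor: V = 16.4∠-174.7° V = -16.33 - j1.515 V.
Step 5 — Ohm's law: I = V / Z_total = (-16.33 - j1.515) / (71.9 + j2424) = -0.0008242 + j0.006713 A.
Step 6 — Convert to polar: |I| = 0.006764 A, ∠I = 97.0°.

I = 0.006764∠97.0° A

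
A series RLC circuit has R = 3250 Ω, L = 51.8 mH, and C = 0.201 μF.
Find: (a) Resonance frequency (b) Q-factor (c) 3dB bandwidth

Step 1 — Resonance condition Im(Z)=0 gives ω₀ = 1/√(LC).
Step 2 — ω₀ = 1/√(0.0518·2.01e-07) = 9800 rad/s.
Step 3 — f₀ = ω₀/(2π) = 1560 Hz.
Step 4 — Series Q: Q = ω₀L/R = 9800·0.0518/3250 = 0.1562.
Step 5 — 3dB bandwidth: Δω = ω₀/Q = 6.274e+04 rad/s; BW = Δω/(2π) = 9986 Hz.

(a) f₀ = 1560 Hz  (b) Q = 0.1562  (c) BW = 9986 Hz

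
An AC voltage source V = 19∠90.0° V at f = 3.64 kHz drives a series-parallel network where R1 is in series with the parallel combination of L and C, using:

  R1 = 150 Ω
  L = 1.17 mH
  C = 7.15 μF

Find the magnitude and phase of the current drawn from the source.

Step 1 — Angular frequency: ω = 2π·f = 2π·3640 = 2.287e+04 rad/s.
Step 2 — Component impedances:
  R1: Z = R = 150 Ω
  L: Z = jωL = j·2.287e+04·0.00117 = 0 + j26.76 Ω
  C: Z = 1/(jωC) = -j/(ω·C) = 0 - j6.115 Ω
Step 3 — Parallel branch: L || C = 1/(1/L + 1/C) = 0 - j7.927 Ω.
Step 4 — Series with R1: Z_total = R1 + (L || C) = 150 - j7.927 Ω = 150.2∠-3.0° Ω.
Step 5 — Source phasor: V = 19∠90.0° V = 0 + j19 V.
Step 6 — Ohm's law: I = V / Z_total = (0 + j19) / (150 - j7.927) = -0.006675 + j0.1263 A.
Step 7 — Convert to polar: |I| = 0.1265 A, ∠I = 93.0°.

I = 0.1265∠93.0° A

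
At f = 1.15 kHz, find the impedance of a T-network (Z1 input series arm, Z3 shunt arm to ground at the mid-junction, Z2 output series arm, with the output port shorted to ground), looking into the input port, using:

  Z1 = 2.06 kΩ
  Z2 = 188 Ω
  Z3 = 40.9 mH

Step 1 — Angular frequency: ω = 2π·f = 2π·1150 = 7226 rad/s.
Step 2 — Component impedances:
  Z1: Z = R = 2060 Ω
  Z2: Z = R = 188 Ω
  Z3: Z = jωL = j·7226·0.0409 = 0 + j295.5 Ω
Step 3 — With the output port shorted to ground, the output series arm Z2 runs from the junction to ground; the shunt arm Z3 also runs from the junction to ground. They appear in parallel: Z3 || Z2 = 133.8 + j85.14 Ω.
Step 4 — Series with input arm Z1: Z_in = Z1 + (Z3 || Z2) = 2194 + j85.14 Ω = 2195∠2.2° Ω.

Z = 2194 + j85.14 Ω = 2195∠2.2° Ω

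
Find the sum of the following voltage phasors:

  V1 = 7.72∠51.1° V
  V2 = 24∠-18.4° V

Step 1 — Convert each phasor to rectangular form:
  V1 = 7.72·(cos(51.1°) + j·sin(51.1°)) = 4.848 + j6.008 V
  V2 = 24·(cos(-18.4°) + j·sin(-18.4°)) = 22.77 - j7.576 V
Step 2 — Sum components: V_total = 27.62 - j1.568 V.
Step 3 — Convert to polar: |V_total| = 27.67 V, ∠V_total = -3.2°.

V_total = 27.67∠-3.2° V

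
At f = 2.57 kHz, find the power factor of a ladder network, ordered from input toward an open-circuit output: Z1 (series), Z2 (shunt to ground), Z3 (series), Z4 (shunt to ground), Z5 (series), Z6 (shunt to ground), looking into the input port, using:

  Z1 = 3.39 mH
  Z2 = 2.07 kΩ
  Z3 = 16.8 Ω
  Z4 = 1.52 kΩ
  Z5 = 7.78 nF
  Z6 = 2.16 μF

Step 1 — Angular frequency: ω = 2π·f = 2π·2570 = 1.615e+04 rad/s.
Step 2 — Component impedances:
  Z1: Z = jωL = j·1.615e+04·0.00339 = 0 + j54.74 Ω
  Z2: Z = R = 2070 Ω
  Z3: Z = R = 16.8 Ω
  Z4: Z = R = 1520 Ω
  Z5: Z = 1/(jωC) = -j/(ω·C) = 0 - j7960 Ω
  Z6: Z = 1/(jωC) = -j/(ω·C) = 0 - j28.67 Ω
Step 3 — Ladder network (open output): work backward from the far end, alternating series and parallel combinations. Z_in = 871.6 - j39.38 Ω = 872.5∠-2.6° Ω.
Step 4 — Power factor: PF = cos(φ) = Re(Z)/|Z| = 871.6/872.5 = 0.999.
Step 5 — Type: Im(Z) = -39.38 ⇒ leading (phase φ = -2.6°).

PF = 0.999 (leading, φ = -2.6°)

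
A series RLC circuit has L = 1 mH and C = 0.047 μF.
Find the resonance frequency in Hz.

Step 1 — Resonance condition Im(Z)=0 gives ω₀ = 1/√(LC).
Step 2 — ω₀ = 1/√(0.001·4.7e-08) = 1.459e+05 rad/s.
Step 3 — f₀ = ω₀/(2π) = 2.322e+04 Hz.

f₀ = 2.322e+04 Hz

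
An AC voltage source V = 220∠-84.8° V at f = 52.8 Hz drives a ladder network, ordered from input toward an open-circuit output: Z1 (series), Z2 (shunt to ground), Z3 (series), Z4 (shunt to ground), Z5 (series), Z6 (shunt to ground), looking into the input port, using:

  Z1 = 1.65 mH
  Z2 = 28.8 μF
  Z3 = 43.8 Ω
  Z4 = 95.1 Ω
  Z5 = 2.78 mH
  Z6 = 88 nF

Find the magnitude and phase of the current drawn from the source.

Step 1 — Angular frequency: ω = 2π·f = 2π·52.8 = 331.8 rad/s.
Step 2 — Component impedances:
  Z1: Z = jωL = j·331.8·0.00165 = 0 + j0.5474 Ω
  Z2: Z = 1/(jωC) = -j/(ω·C) = 0 - j104.7 Ω
  Z3: Z = R = 43.8 Ω
  Z4: Z = R = 95.1 Ω
  Z5: Z = jωL = j·331.8·0.00278 = 0 + j0.9223 Ω
  Z6: Z = 1/(jωC) = -j/(ω·C) = 0 - j3.425e+04 Ω
Step 3 — Ladder network (open output): work backward from the far end, alternating series and parallel combinations. Z_in = 50.21 - j66.18 Ω = 83.08∠-52.8° Ω.
Step 4 — Source phasor: V = 220∠-84.8° V = 19.94 - j219.1 V.
Step 5 — Ohm's law: I = V / Z_total = (19.94 - j219.1) / (50.21 - j66.18) = 2.246 - j1.403 A.
Step 6 — Convert to polar: |I| = 2.648 A, ∠I = -32.0°.

I = 2.648∠-32.0° A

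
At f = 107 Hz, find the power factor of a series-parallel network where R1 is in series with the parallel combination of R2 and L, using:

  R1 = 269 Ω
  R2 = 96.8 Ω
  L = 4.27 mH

Step 1 — Angular frequency: ω = 2π·f = 2π·107 = 672.3 rad/s.
Step 2 — Component impedances:
  R1: Z = R = 269 Ω
  R2: Z = R = 96.8 Ω
  L: Z = jωL = j·672.3·0.00427 = 0 + j2.871 Ω
Step 3 — Parallel branch: R2 || L = 1/(1/R2 + 1/L) = 0.08506 + j2.868 Ω.
Step 4 — Series with R1: Z_total = R1 + (R2 || L) = 269.1 + j2.868 Ω = 269.1∠0.6° Ω.
Step 5 — Power factor: PF = cos(φ) = Re(Z)/|Z| = 269.085/269.1 = 0.9999.
Step 6 — Type: Im(Z) = 2.868 ⇒ lagging (phase φ = 0.6°).

PF = 0.9999 (lagging, φ = 0.6°)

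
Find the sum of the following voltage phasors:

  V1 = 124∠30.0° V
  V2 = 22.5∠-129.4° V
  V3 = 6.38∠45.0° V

Step 1 — Convert each phasor to rectangular form:
  V1 = 124·(cos(30.0°) + j·sin(30.0°)) = 107.4 + j62 V
  V2 = 22.5·(cos(-129.4°) + j·sin(-129.4°)) = -14.28 - j17.39 V
  V3 = 6.38·(cos(45.0°) + j·sin(45.0°)) = 4.511 + j4.511 V
Step 2 — Sum components: V_total = 97.62 + j49.12 V.
Step 3 — Convert to polar: |V_total| = 109.3 V, ∠V_total = 26.7°.

V_total = 109.3∠26.7° V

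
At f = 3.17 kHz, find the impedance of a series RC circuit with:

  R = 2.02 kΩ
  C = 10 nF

Step 1 — Angular frequency: ω = 2π·f = 2π·3170 = 1.992e+04 rad/s.
Step 2 — Component impedances:
  R: Z = R = 2020 Ω
  C: Z = 1/(jωC) = -j/(ω·C) = 0 - j5021 Ω
Step 3 — Series combination: Z_total = R + C = 2020 - j5021 Ω = 5412∠-68.1° Ω.

Z = 2020 - j5021 Ω = 5412∠-68.1° Ω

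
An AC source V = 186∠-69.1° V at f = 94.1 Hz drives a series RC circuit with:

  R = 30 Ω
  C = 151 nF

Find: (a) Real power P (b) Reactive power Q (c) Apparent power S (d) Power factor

Step 1 — Angular frequency: ω = 2π·f = 2π·94.1 = 591.2 rad/s.
Step 2 — Component impedances:
  R: Z = R = 30 Ω
  C: Z = 1/(jωC) = -j/(ω·C) = 0 - j1.12e+04 Ω
Step 3 — Series combination: Z_total = R + C = 30 - j1.12e+04 Ω = 1.12e+04∠-89.8° Ω.
Step 4 — Source phasor: V = 186∠-69.1° V = 66.35 - j173.8 V.
Step 5 — Current: I = V / Z = 0.01553 + j0.005882 A = 0.01661∠20.7° A.
Step 6 — Complex power: S = V·I* = 0.008273 - j3.089 VA.
Step 7 — Real power: P = Re(S) = 0.008273 W.
Step 8 — Reactive power: Q = Im(S) = -3.089 VAR.
Step 9 — Apparent power: |S| = 3.089 VA.
Step 10 — Power factor: PF = P/|S| = 0.002678 (leading).

(a) P = 0.008273 W  (b) Q = -3.089 VAR  (c) S = 3.089 VA  (d) PF = 0.002678 (leading)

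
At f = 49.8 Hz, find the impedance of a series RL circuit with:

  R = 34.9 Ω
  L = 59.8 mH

Step 1 — Angular frequency: ω = 2π·f = 2π·49.8 = 312.9 rad/s.
Step 2 — Component impedances:
  R: Z = R = 34.9 Ω
  L: Z = jωL = j·312.9·0.0598 = 0 + j18.71 Ω
Step 3 — Series combination: Z_total = R + L = 34.9 + j18.71 Ω = 39.6∠28.2° Ω.

Z = 34.9 + j18.71 Ω = 39.6∠28.2° Ω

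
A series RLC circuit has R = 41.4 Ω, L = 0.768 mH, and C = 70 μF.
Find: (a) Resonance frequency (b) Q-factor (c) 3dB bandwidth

Step 1 — Resonance condition Im(Z)=0 gives ω₀ = 1/√(LC).
Step 2 — ω₀ = 1/√(0.000768·7e-05) = 4313 rad/s.
Step 3 — f₀ = ω₀/(2π) = 686.4 Hz.
Step 4 — Series Q: Q = ω₀L/R = 4313·0.000768/41.4 = 0.08001.
Step 5 — 3dB bandwidth: Δω = ω₀/Q = 5.391e+04 rad/s; BW = Δω/(2π) = 8579 Hz.

(a) f₀ = 686.4 Hz  (b) Q = 0.08001  (c) BW = 8579 Hz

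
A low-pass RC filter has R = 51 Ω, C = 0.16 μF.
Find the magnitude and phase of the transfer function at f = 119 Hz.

Step 1 — Angular frequency: ω = 2π·119 = 747.7 rad/s.
Step 2 — Transfer function: H(jω) = 1/(1 + jωRC).
Step 3 — Denominator: 1 + jωRC = 1 + j·747.7·51·1.6e-07 = 1 + j0.006101.
Step 4 — H = 1 - j0.006101.
Step 5 — Magnitude: |H| = 1 (-0.0 dB); phase: φ = -0.3°.

|H| = 1 (-0.0 dB), φ = -0.3°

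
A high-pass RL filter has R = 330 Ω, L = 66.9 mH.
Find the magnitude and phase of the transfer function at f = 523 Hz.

Step 1 — Angular frequency: ω = 2π·523 = 3286 rad/s.
Step 2 — Transfer function: H(jω) = jωL/(R + jωL).
Step 3 — Numerator jωL = j·219.8; denominator R + jωL = 330 + j219.8.
Step 4 — H = 0.3074 + j0.4614.
Step 5 — Magnitude: |H| = 0.5544 (-5.1 dB); phase: φ = 56.3°.

|H| = 0.5544 (-5.1 dB), φ = 56.3°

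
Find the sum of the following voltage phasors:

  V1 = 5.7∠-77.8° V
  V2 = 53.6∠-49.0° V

Step 1 — Convert each phasor to rectangular form:
  V1 = 5.7·(cos(-77.8°) + j·sin(-77.8°)) = 1.205 - j5.571 V
  V2 = 53.6·(cos(-49.0°) + j·sin(-49.0°)) = 35.16 - j40.45 V
Step 2 — Sum components: V_total = 36.37 - j46.02 V.
Step 3 — Convert to polar: |V_total| = 58.66 V, ∠V_total = -51.7°.

V_total = 58.66∠-51.7° V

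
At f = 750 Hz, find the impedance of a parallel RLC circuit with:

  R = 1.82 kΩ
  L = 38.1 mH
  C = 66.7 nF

Step 1 — Angular frequency: ω = 2π·f = 2π·750 = 4712 rad/s.
Step 2 — Component impedances:
  R: Z = R = 1820 Ω
  L: Z = jωL = j·4712·0.0381 = 0 + j179.5 Ω
  C: Z = 1/(jωC) = -j/(ω·C) = 0 - j3182 Ω
Step 3 — Parallel combination: 1/Z_total = 1/R + 1/L + 1/C; Z_total = 19.68 + j188.2 Ω = 189.2∠84.0° Ω.

Z = 19.68 + j188.2 Ω = 189.2∠84.0° Ω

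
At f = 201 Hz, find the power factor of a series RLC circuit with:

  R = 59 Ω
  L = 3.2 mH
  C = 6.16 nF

Step 1 — Angular frequency: ω = 2π·f = 2π·201 = 1263 rad/s.
Step 2 — Component impedances:
  R: Z = R = 59 Ω
  L: Z = jωL = j·1263·0.0032 = 0 + j4.041 Ω
  C: Z = 1/(jωC) = -j/(ω·C) = 0 - j1.285e+05 Ω
Step 3 — Series combination: Z_total = R + L + C = 59 - j1.285e+05 Ω = 1.285e+05∠-90.0° Ω.
Step 4 — Power factor: PF = cos(φ) = Re(Z)/|Z| = 59/1.2854e+05 = 0.000459.
Step 5 — Type: Im(Z) = -1.285e+05 ⇒ leading (phase φ = -90.0°).

PF = 0.000459 (leading, φ = -90.0°)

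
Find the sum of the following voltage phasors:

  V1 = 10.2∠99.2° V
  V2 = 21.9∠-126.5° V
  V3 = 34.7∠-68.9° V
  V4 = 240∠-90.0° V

Step 1 — Convert each phasor to rectangular form:
  V1 = 10.2·(cos(99.2°) + j·sin(99.2°)) = -1.631 + j10.07 V
  V2 = 21.9·(cos(-126.5°) + j·sin(-126.5°)) = -13.03 - j17.6 V
  V3 = 34.7·(cos(-68.9°) + j·sin(-68.9°)) = 12.49 - j32.37 V
  V4 = 240·(cos(-90.0°) + j·sin(-90.0°)) = 0 - j240 V
Step 2 — Sum components: V_total = -2.166 - j279.9 V.
Step 3 — Convert to polar: |V_total| = 279.9 V, ∠V_total = -90.4°.

V_total = 279.9∠-90.4° V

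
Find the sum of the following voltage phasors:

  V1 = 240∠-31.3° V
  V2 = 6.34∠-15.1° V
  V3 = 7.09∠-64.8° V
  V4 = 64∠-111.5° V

Step 1 — Convert each phasor to rectangular form:
  V1 = 240·(cos(-31.3°) + j·sin(-31.3°)) = 205.1 - j124.7 V
  V2 = 6.34·(cos(-15.1°) + j·sin(-15.1°)) = 6.121 - j1.652 V
  V3 = 7.09·(cos(-64.8°) + j·sin(-64.8°)) = 3.019 - j6.415 V
  V4 = 64·(cos(-111.5°) + j·sin(-111.5°)) = -23.46 - j59.55 V
Step 2 — Sum components: V_total = 190.8 - j192.3 V.
Step 3 — Convert to polar: |V_total| = 270.9 V, ∠V_total = -45.2°.

V_total = 270.9∠-45.2° V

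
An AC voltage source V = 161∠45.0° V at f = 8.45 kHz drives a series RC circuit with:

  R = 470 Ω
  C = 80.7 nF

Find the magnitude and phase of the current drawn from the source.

Step 1 — Angular frequency: ω = 2π·f = 2π·8450 = 5.309e+04 rad/s.
Step 2 — Component impedances:
  R: Z = R = 470 Ω
  C: Z = 1/(jωC) = -j/(ω·C) = 0 - j233.4 Ω
Step 3 — Series combination: Z_total = R + C = 470 - j233.4 Ω = 524.8∠-26.4° Ω.
Step 4 — Source phasor: V = 161∠45.0° V = 113.8 + j113.8 V.
Step 5 — Ohm's law: I = V / Z_total = (113.8 + j113.8) / (470 - j233.4) = 0.09782 + j0.2908 A.
Step 6 — Convert to polar: |I| = 0.3068 A, ∠I = 71.4°.

I = 0.3068∠71.4° A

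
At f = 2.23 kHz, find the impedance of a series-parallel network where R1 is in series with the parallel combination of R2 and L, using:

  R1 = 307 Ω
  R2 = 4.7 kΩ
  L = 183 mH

Step 1 — Angular frequency: ω = 2π·f = 2π·2230 = 1.401e+04 rad/s.
Step 2 — Component impedances:
  R1: Z = R = 307 Ω
  R2: Z = R = 4700 Ω
  L: Z = jωL = j·1.401e+04·0.183 = 0 + j2564 Ω
Step 3 — Parallel branch: R2 || L = 1/(1/R2 + 1/L) = 1078 + j1976 Ω.
Step 4 — Series with R1: Z_total = R1 + (R2 || L) = 1385 + j1976 Ω = 2413∠55.0° Ω.

Z = 1385 + j1976 Ω = 2413∠55.0° Ω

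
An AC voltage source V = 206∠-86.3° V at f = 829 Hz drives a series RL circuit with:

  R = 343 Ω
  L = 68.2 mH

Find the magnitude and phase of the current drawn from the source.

Step 1 — Angular frequency: ω = 2π·f = 2π·829 = 5209 rad/s.
Step 2 — Component impedances:
  R: Z = R = 343 Ω
  L: Z = jωL = j·5209·0.0682 = 0 + j355.2 Ω
Step 3 — Series combination: Z_total = R + L = 343 + j355.2 Ω = 493.8∠46.0° Ω.
Step 4 — Source phasor: V = 206∠-86.3° V = 13.29 - j205.6 V.
Step 5 — Ohm's law: I = V / Z_total = (13.29 - j205.6) / (343 + j355.2) = -0.2808 - j0.3085 A.
Step 6 — Convert to polar: |I| = 0.4172 A, ∠I = -132.3°.

I = 0.4172∠-132.3° A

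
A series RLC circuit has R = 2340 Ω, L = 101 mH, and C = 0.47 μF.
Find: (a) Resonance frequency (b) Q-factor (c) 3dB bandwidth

Step 1 — Resonance: ω₀ = 1/√(LC) = 1/√(0.101·4.7e-07) = 4590 rad/s.
Step 2 — f₀ = ω₀/(2π) = 730.5 Hz.
Step 3 — Series Q: Q = ω₀L/R = 4590·0.101/2340 = 0.1981.
Step 4 — Bandwidth: Δω = ω₀/Q = 2.317e+04 rad/s; BW = Δω/(2π) = 3687 Hz.

(a) f₀ = 730.5 Hz  (b) Q = 0.1981  (c) BW = 3687 Hz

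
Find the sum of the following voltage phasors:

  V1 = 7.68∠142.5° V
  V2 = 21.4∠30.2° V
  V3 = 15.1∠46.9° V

Step 1 — Convert each phasor to rectangular form:
  V1 = 7.68·(cos(142.5°) + j·sin(142.5°)) = -6.093 + j4.675 V
  V2 = 21.4·(cos(30.2°) + j·sin(30.2°)) = 18.5 + j10.76 V
  V3 = 15.1·(cos(46.9°) + j·sin(46.9°)) = 10.32 + j11.03 V
Step 2 — Sum components: V_total = 22.72 + j26.47 V.
Step 3 — Convert to polar: |V_total| = 34.88 V, ∠V_total = 49.4°.

V_total = 34.88∠49.4° V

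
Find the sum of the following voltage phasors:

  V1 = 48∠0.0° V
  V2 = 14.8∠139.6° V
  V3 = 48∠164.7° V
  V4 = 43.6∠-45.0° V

Step 1 — Convert each phasor to rectangular form:
  V1 = 48·(cos(0.0°) + j·sin(0.0°)) = 48 V
  V2 = 14.8·(cos(139.6°) + j·sin(139.6°)) = -11.27 + j9.592 V
  V3 = 48·(cos(164.7°) + j·sin(164.7°)) = -46.3 + j12.67 V
  V4 = 43.6·(cos(-45.0°) + j·sin(-45.0°)) = 30.83 - j30.83 V
Step 2 — Sum components: V_total = 21.26 - j8.572 V.
Step 3 — Convert to polar: |V_total| = 22.92 V, ∠V_total = -22.0°.

V_total = 22.92∠-22.0° V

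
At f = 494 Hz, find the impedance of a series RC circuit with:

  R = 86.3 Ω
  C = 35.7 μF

Step 1 — Angular frequency: ω = 2π·f = 2π·494 = 3104 rad/s.
Step 2 — Component impedances:
  R: Z = R = 86.3 Ω
  C: Z = 1/(jωC) = -j/(ω·C) = 0 - j9.025 Ω
Step 3 — Series combination: Z_total = R + C = 86.3 - j9.025 Ω = 86.77∠-6.0° Ω.

Z = 86.3 - j9.025 Ω = 86.77∠-6.0° Ω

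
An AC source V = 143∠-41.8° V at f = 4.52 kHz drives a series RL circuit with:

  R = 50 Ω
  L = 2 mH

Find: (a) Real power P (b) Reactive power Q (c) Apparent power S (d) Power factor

Step 1 — Angular frequency: ω = 2π·f = 2π·4520 = 2.84e+04 rad/s.
Step 2 — Component impedances:
  R: Z = R = 50 Ω
  L: Z = jωL = j·2.84e+04·0.002 = 0 + j56.8 Ω
Step 3 — Series combination: Z_total = R + L = 50 + j56.8 Ω = 75.67∠48.6° Ω.
Step 4 — Source phasor: V = 143∠-41.8° V = 106.6 - j95.31 V.
Step 5 — Current: I = V / Z = -0.01462 - j1.89 A = 1.89∠-90.4° A.
Step 6 — Complex power: S = V·I* = 178.6 + j202.8 VA.
Step 7 — Real power: P = Re(S) = 178.6 W.
Step 8 — Reactive power: Q = Im(S) = 202.8 VAR.
Step 9 — Apparent power: |S| = 270.2 VA.
Step 10 — Power factor: PF = P/|S| = 0.6607 (lagging).

(a) P = 178.6 W  (b) Q = 202.8 VAR  (c) S = 270.2 VA  (d) PF = 0.6607 (lagging)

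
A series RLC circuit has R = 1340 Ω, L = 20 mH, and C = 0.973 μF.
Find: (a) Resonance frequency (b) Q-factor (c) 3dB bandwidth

Step 1 — Resonance: ω₀ = 1/√(LC) = 1/√(0.02·9.73e-07) = 7169 rad/s.
Step 2 — f₀ = ω₀/(2π) = 1141 Hz.
Step 3 — Series Q: Q = ω₀L/R = 7169·0.02/1340 = 0.107.
Step 4 — Bandwidth: Δω = ω₀/Q = 6.7e+04 rad/s; BW = Δω/(2π) = 1.066e+04 Hz.

(a) f₀ = 1141 Hz  (b) Q = 0.107  (c) BW = 1.066e+04 Hz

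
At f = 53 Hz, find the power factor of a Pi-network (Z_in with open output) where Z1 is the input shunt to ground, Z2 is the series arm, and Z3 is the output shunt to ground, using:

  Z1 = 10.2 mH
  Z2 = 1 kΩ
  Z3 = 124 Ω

Step 1 — Angular frequency: ω = 2π·f = 2π·53 = 333 rad/s.
Step 2 — Component impedances:
  Z1: Z = jωL = j·333·0.0102 = 0 + j3.397 Ω
  Z2: Z = R = 1000 Ω
  Z3: Z = R = 124 Ω
Step 3 — With open output, the series arm Z2 and the output shunt Z3 appear in series to ground: Z2 + Z3 = 1124 Ω.
Step 4 — Parallel with input shunt Z1: Z_in = Z1 || (Z2 + Z3) = 0.01026 + j3.397 Ω = 3.397∠89.8° Ω.
Step 5 — Power factor: PF = cos(φ) = Re(Z)/|Z| = 0.010265/3.3967 = 0.003022.
Step 6 — Type: Im(Z) = 3.397 ⇒ lagging (phase φ = 89.8°).

PF = 0.003022 (lagging, φ = 89.8°)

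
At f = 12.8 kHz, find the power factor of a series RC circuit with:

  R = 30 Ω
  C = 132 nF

Step 1 — Angular frequency: ω = 2π·f = 2π·1.28e+04 = 8.042e+04 rad/s.
Step 2 — Component impedances:
  R: Z = R = 30 Ω
  C: Z = 1/(jωC) = -j/(ω·C) = 0 - j94.2 Ω
Step 3 — Series combination: Z_total = R + C = 30 - j94.2 Ω = 98.86∠-72.3° Ω.
Step 4 — Power factor: PF = cos(φ) = Re(Z)/|Z| = 30/98.86 = 0.3035.
Step 5 — Type: Im(Z) = -94.2 ⇒ leading (phase φ = -72.3°).

PF = 0.3035 (leading, φ = -72.3°)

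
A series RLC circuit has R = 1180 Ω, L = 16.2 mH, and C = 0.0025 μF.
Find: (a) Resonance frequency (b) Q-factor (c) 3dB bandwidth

Step 1 — Resonance: ω₀ = 1/√(LC) = 1/√(0.0162·2.5e-09) = 1.571e+05 rad/s.
Step 2 — f₀ = ω₀/(2π) = 2.501e+04 Hz.
Step 3 — Series Q: Q = ω₀L/R = 1.571e+05·0.0162/1180 = 2.157.
Step 4 — Bandwidth: Δω = ω₀/Q = 7.284e+04 rad/s; BW = Δω/(2π) = 1.159e+04 Hz.

(a) f₀ = 2.501e+04 Hz  (b) Q = 2.157  (c) BW = 1.159e+04 Hz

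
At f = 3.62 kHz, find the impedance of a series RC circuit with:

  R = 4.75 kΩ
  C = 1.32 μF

Step 1 — Angular frequency: ω = 2π·f = 2π·3620 = 2.275e+04 rad/s.
Step 2 — Component impedances:
  R: Z = R = 4750 Ω
  C: Z = 1/(jωC) = -j/(ω·C) = 0 - j33.31 Ω
Step 3 — Series combination: Z_total = R + C = 4750 - j33.31 Ω = 4750∠-0.4° Ω.

Z = 4750 - j33.31 Ω = 4750∠-0.4° Ω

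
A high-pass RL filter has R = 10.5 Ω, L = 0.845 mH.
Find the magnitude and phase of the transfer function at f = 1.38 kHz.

Step 1 — Angular frequency: ω = 2π·1380 = 8671 rad/s.
Step 2 — Transfer function: H(jω) = jωL/(R + jωL).
Step 3 — Numerator jωL = j·7.327; denominator R + jωL = 10.5 + j7.327.
Step 4 — H = 0.3275 + j0.4693.
Step 5 — Magnitude: |H| = 0.5722 (-4.8 dB); phase: φ = 55.1°.

|H| = 0.5722 (-4.8 dB), φ = 55.1°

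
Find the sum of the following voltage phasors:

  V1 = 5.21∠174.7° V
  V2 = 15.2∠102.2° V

Step 1 — Convert each phasor to rectangular form:
  V1 = 5.21·(cos(174.7°) + j·sin(174.7°)) = -5.188 + j0.4813 V
  V2 = 15.2·(cos(102.2°) + j·sin(102.2°)) = -3.212 + j14.86 V
Step 2 — Sum components: V_total = -8.4 + j15.34 V.
Step 3 — Convert to polar: |V_total| = 17.49 V, ∠V_total = 118.7°.

V_total = 17.49∠118.7° V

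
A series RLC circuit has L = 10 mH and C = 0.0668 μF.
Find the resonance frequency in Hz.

Step 1 — Resonance condition Im(Z)=0 gives ω₀ = 1/√(LC).
Step 2 — ω₀ = 1/√(0.01·6.68e-08) = 3.869e+04 rad/s.
Step 3 — f₀ = ω₀/(2π) = 6158 Hz.

f₀ = 6158 Hz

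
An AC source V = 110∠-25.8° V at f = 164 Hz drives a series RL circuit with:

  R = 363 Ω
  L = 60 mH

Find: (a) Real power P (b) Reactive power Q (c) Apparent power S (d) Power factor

Step 1 — Angular frequency: ω = 2π·f = 2π·164 = 1030 rad/s.
Step 2 — Component impedances:
  R: Z = R = 363 Ω
  L: Z = jωL = j·1030·0.06 = 0 + j61.83 Ω
Step 3 — Series combination: Z_total = R + L = 363 + j61.83 Ω = 368.2∠9.7° Ω.
Step 4 — Source phasor: V = 110∠-25.8° V = 99.04 - j47.88 V.
Step 5 — Current: I = V / Z = 0.2433 - j0.1733 A = 0.2987∠-35.5° A.
Step 6 — Complex power: S = V·I* = 32.39 + j5.517 VA.
Step 7 — Real power: P = Re(S) = 32.39 W.
Step 8 — Reactive power: Q = Im(S) = 5.517 VAR.
Step 9 — Apparent power: |S| = 32.86 VA.
Step 10 — Power factor: PF = P/|S| = 0.9858 (lagging).

(a) P = 32.39 W  (b) Q = 5.517 VAR  (c) S = 32.86 VA  (d) PF = 0.9858 (lagging)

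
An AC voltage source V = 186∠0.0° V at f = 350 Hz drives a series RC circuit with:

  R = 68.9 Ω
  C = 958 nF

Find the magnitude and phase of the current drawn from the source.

Step 1 — Angular frequency: ω = 2π·f = 2π·350 = 2199 rad/s.
Step 2 — Component impedances:
  R: Z = R = 68.9 Ω
  C: Z = 1/(jωC) = -j/(ω·C) = 0 - j474.7 Ω
Step 3 — Series combination: Z_total = R + C = 68.9 - j474.7 Ω = 479.6∠-81.7° Ω.
Step 4 — Source phasor: V = 186∠0.0° V = 186 V.
Step 5 — Ohm's law: I = V / Z_total = (186) / (68.9 - j474.7) = 0.05571 + j0.3838 A.
Step 6 — Convert to polar: |I| = 0.3878 A, ∠I = 81.7°.

I = 0.3878∠81.7° A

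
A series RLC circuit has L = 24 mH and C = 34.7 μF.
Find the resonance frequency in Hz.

Step 1 — Resonance condition Im(Z)=0 gives ω₀ = 1/√(LC).
Step 2 — ω₀ = 1/√(0.024·3.47e-05) = 1096 rad/s.
Step 3 — f₀ = ω₀/(2π) = 174.4 Hz.

f₀ = 174.4 Hz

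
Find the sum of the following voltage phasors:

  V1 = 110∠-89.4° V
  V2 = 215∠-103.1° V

Step 1 — Convert each phasor to rectangular form:
  V1 = 110·(cos(-89.4°) + j·sin(-89.4°)) = 1.152 - j110 V
  V2 = 215·(cos(-103.1°) + j·sin(-103.1°)) = -48.73 - j209.4 V
Step 2 — Sum components: V_total = -47.58 - j319.4 V.
Step 3 — Convert to polar: |V_total| = 322.9 V, ∠V_total = -98.5°.

V_total = 322.9∠-98.5° V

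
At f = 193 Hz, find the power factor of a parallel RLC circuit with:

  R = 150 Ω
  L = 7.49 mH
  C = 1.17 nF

Step 1 — Angular frequency: ω = 2π·f = 2π·193 = 1213 rad/s.
Step 2 — Component impedances:
  R: Z = R = 150 Ω
  L: Z = jωL = j·1213·0.00749 = 0 + j9.083 Ω
  C: Z = 1/(jωC) = -j/(ω·C) = 0 - j7.048e+05 Ω
Step 3 — Parallel combination: 1/Z_total = 1/R + 1/L + 1/C; Z_total = 0.548 + j9.05 Ω = 9.066∠86.5° Ω.
Step 4 — Power factor: PF = cos(φ) = Re(Z)/|Z| = 0.54798/9.0663 = 0.06044.
Step 5 — Type: Im(Z) = 9.05 ⇒ lagging (phase φ = 86.5°).

PF = 0.06044 (lagging, φ = 86.5°)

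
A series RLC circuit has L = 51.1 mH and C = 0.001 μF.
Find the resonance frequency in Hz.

Step 1 — Resonance condition Im(Z)=0 gives ω₀ = 1/√(LC).
Step 2 — ω₀ = 1/√(0.0511·1e-09) = 1.399e+05 rad/s.
Step 3 — f₀ = ω₀/(2π) = 2.226e+04 Hz.

f₀ = 2.226e+04 Hz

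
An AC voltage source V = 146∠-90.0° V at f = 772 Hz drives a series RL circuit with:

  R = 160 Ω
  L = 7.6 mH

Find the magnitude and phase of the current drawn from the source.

Step 1 — Angular frequency: ω = 2π·f = 2π·772 = 4851 rad/s.
Step 2 — Component impedances:
  R: Z = R = 160 Ω
  L: Z = jωL = j·4851·0.0076 = 0 + j36.86 Ω
Step 3 — Series combination: Z_total = R + L = 160 + j36.86 Ω = 164.2∠13.0° Ω.
Step 4 — Source phasor: V = 146∠-90.0° V = 0 - j146 V.
Step 5 — Ohm's law: I = V / Z_total = (0 - j146) / (160 + j36.86) = -0.1996 - j0.8665 A.
Step 6 — Convert to polar: |I| = 0.8892 A, ∠I = -103.0°.

I = 0.8892∠-103.0° A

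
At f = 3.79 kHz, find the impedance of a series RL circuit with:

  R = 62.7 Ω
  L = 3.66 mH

Step 1 — Angular frequency: ω = 2π·f = 2π·3790 = 2.381e+04 rad/s.
Step 2 — Component impedances:
  R: Z = R = 62.7 Ω
  L: Z = jωL = j·2.381e+04·0.00366 = 0 + j87.16 Ω
Step 3 — Series combination: Z_total = R + L = 62.7 + j87.16 Ω = 107.4∠54.3° Ω.

Z = 62.7 + j87.16 Ω = 107.4∠54.3° Ω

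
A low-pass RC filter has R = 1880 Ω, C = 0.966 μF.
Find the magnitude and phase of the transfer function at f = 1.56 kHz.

Step 1 — Angular frequency: ω = 2π·1560 = 9802 rad/s.
Step 2 — Transfer function: H(jω) = 1/(1 + jωRC).
Step 3 — Denominator: 1 + jωRC = 1 + j·9802·1880·9.66e-07 = 1 + j17.8.
Step 4 — H = 0.003146 - j0.056.
Step 5 — Magnitude: |H| = 0.05609 (-25.0 dB); phase: φ = -86.8°.

|H| = 0.05609 (-25.0 dB), φ = -86.8°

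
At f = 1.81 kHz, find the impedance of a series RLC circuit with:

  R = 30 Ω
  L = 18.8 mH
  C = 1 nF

Step 1 — Angular frequency: ω = 2π·f = 2π·1810 = 1.137e+04 rad/s.
Step 2 — Component impedances:
  R: Z = R = 30 Ω
  L: Z = jωL = j·1.137e+04·0.0188 = 0 + j213.8 Ω
  C: Z = 1/(jωC) = -j/(ω·C) = 0 - j8.793e+04 Ω
Step 3 — Series combination: Z_total = R + L + C = 30 - j8.772e+04 Ω = 8.772e+04∠-90.0° Ω.

Z = 30 - j8.772e+04 Ω = 8.772e+04∠-90.0° Ω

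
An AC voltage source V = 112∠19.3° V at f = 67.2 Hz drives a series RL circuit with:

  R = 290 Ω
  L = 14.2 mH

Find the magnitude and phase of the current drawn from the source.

Step 1 — Angular frequency: ω = 2π·f = 2π·67.2 = 422.2 rad/s.
Step 2 — Component impedances:
  R: Z = R = 290 Ω
  L: Z = jωL = j·422.2·0.0142 = 0 + j5.996 Ω
Step 3 — Series combination: Z_total = R + L = 290 + j5.996 Ω = 290.1∠1.2° Ω.
Step 4 — Source phasor: V = 112∠19.3° V = 105.7 + j37.02 V.
Step 5 — Ohm's law: I = V / Z_total = (105.7 + j37.02) / (290 + j5.996) = 0.367 + j0.1201 A.
Step 6 — Convert to polar: |I| = 0.3861 A, ∠I = 18.1°.

I = 0.3861∠18.1° A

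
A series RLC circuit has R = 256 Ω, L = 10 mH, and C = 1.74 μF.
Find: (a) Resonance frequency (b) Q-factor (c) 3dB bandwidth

Step 1 — Resonance condition Im(Z)=0 gives ω₀ = 1/√(LC).
Step 2 — ω₀ = 1/√(0.01·1.74e-06) = 7581 rad/s.
Step 3 — f₀ = ω₀/(2π) = 1207 Hz.
Step 4 — Series Q: Q = ω₀L/R = 7581·0.01/256 = 0.2961.
Step 5 — 3dB bandwidth: Δω = ω₀/Q = 2.56e+04 rad/s; BW = Δω/(2π) = 4074 Hz.

(a) f₀ = 1207 Hz  (b) Q = 0.2961  (c) BW = 4074 Hz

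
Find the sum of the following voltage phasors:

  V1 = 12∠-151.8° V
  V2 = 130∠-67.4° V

Step 1 — Convert each phasor to rectangular form:
  V1 = 12·(cos(-151.8°) + j·sin(-151.8°)) = -10.58 - j5.671 V
  V2 = 130·(cos(-67.4°) + j·sin(-67.4°)) = 49.96 - j120 V
Step 2 — Sum components: V_total = 39.38 - j125.7 V.
Step 3 — Convert to polar: |V_total| = 131.7 V, ∠V_total = -72.6°.

V_total = 131.7∠-72.6° V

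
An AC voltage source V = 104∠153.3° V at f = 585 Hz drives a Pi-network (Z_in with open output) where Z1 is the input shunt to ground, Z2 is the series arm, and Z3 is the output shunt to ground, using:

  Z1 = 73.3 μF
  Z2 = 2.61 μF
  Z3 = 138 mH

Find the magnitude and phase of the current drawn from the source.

Step 1 — Angular frequency: ω = 2π·f = 2π·585 = 3676 rad/s.
Step 2 — Component impedances:
  Z1: Z = 1/(jωC) = -j/(ω·C) = 0 - j3.712 Ω
  Z2: Z = 1/(jωC) = -j/(ω·C) = 0 - j104.2 Ω
  Z3: Z = jωL = j·3676·0.138 = 0 + j507.2 Ω
Step 3 — With open output, the series arm Z2 and the output shunt Z3 appear in series to ground: Z2 + Z3 = 0 + j403 Ω.
Step 4 — Parallel with input shunt Z1: Z_in = Z1 || (Z2 + Z3) = 0 - j3.746 Ω = 3.746∠-90.0° Ω.
Step 5 — Source phasor: V = 104∠153.3° V = -92.91 + j46.73 V.
Step 6 — Ohm's law: I = V / Z_total = (-92.91 + j46.73) / (0 - j3.746) = -12.47 - j24.8 A.
Step 7 — Convert to polar: |I| = 27.76 A, ∠I = -116.7°.

I = 27.76∠-116.7° A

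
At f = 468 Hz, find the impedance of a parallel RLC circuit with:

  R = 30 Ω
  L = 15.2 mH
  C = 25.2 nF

Step 1 — Angular frequency: ω = 2π·f = 2π·468 = 2941 rad/s.
Step 2 — Component impedances:
  R: Z = R = 30 Ω
  L: Z = jωL = j·2941·0.0152 = 0 + j44.7 Ω
  C: Z = 1/(jωC) = -j/(ω·C) = 0 - j1.35e+04 Ω
Step 3 — Parallel combination: 1/Z_total = 1/R + 1/L + 1/C; Z_total = 20.72 + j13.86 Ω = 24.93∠33.8° Ω.

Z = 20.72 + j13.86 Ω = 24.93∠33.8° Ω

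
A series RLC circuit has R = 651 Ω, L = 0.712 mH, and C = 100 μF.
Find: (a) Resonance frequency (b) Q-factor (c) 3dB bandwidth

Step 1 — Resonance: ω₀ = 1/√(LC) = 1/√(0.000712·0.0001) = 3748 rad/s.
Step 2 — f₀ = ω₀/(2π) = 596.5 Hz.
Step 3 — Series Q: Q = ω₀L/R = 3748·0.000712/651 = 0.004099.
Step 4 — Bandwidth: Δω = ω₀/Q = 9.143e+05 rad/s; BW = Δω/(2π) = 1.455e+05 Hz.

(a) f₀ = 596.5 Hz  (b) Q = 0.004099  (c) BW = 1.455e+05 Hz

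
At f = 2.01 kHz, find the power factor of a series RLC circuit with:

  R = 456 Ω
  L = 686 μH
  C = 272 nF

Step 1 — Angular frequency: ω = 2π·f = 2π·2010 = 1.263e+04 rad/s.
Step 2 — Component impedances:
  R: Z = R = 456 Ω
  L: Z = jωL = j·1.263e+04·0.000686 = 0 + j8.664 Ω
  C: Z = 1/(jωC) = -j/(ω·C) = 0 - j291.1 Ω
Step 3 — Series combination: Z_total = R + L + C = 456 - j282.4 Ω = 536.4∠-31.8° Ω.
Step 4 — Power factor: PF = cos(φ) = Re(Z)/|Z| = 456/536.4 = 0.8501.
Step 5 — Type: Im(Z) = -282.4 ⇒ leading (phase φ = -31.8°).

PF = 0.8501 (leading, φ = -31.8°)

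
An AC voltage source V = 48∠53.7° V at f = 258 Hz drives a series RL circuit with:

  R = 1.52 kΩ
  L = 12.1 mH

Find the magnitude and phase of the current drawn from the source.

Step 1 — Angular frequency: ω = 2π·f = 2π·258 = 1621 rad/s.
Step 2 — Component impedances:
  R: Z = R = 1520 Ω
  L: Z = jωL = j·1621·0.0121 = 0 + j19.61 Ω
Step 3 — Series combination: Z_total = R + L = 1520 + j19.61 Ω = 1520∠0.7° Ω.
Step 4 — Source phasor: V = 48∠53.7° V = 28.42 + j38.68 V.
Step 5 — Ohm's law: I = V / Z_total = (28.42 + j38.68) / (1520 + j19.61) = 0.01902 + j0.0252 A.
Step 6 — Convert to polar: |I| = 0.03158 A, ∠I = 53.0°.

I = 0.03158∠53.0° A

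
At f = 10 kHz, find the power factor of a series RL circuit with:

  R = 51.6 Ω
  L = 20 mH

Step 1 — Angular frequency: ω = 2π·f = 2π·1e+04 = 6.283e+04 rad/s.
Step 2 — Component impedances:
  R: Z = R = 51.6 Ω
  L: Z = jωL = j·6.283e+04·0.02 = 0 + j1257 Ω
Step 3 — Series combination: Z_total = R + L = 51.6 + j1257 Ω = 1258∠87.6° Ω.
Step 4 — Power factor: PF = cos(φ) = Re(Z)/|Z| = 51.6/1257.7 = 0.04103.
Step 5 — Type: Im(Z) = 1257 ⇒ lagging (phase φ = 87.6°).

PF = 0.04103 (lagging, φ = 87.6°)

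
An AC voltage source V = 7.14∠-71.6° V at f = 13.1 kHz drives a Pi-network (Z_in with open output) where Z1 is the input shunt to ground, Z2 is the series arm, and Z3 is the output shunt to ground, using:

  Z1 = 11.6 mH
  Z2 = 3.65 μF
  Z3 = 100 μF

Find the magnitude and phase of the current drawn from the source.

Step 1 — Angular frequency: ω = 2π·f = 2π·1.31e+04 = 8.231e+04 rad/s.
Step 2 — Component impedances:
  Z1: Z = jωL = j·8.231e+04·0.0116 = 0 + j954.8 Ω
  Z2: Z = 1/(jωC) = -j/(ω·C) = 0 - j3.329 Ω
  Z3: Z = 1/(jωC) = -j/(ω·C) = 0 - j0.1215 Ω
Step 3 — With open output, the series arm Z2 and the output shunt Z3 appear in series to ground: Z2 + Z3 = 0 - j3.45 Ω.
Step 4 — Parallel with input shunt Z1: Z_in = Z1 || (Z2 + Z3) = 0 - j3.463 Ω = 3.463∠-90.0° Ω.
Step 5 — Source phasor: V = 7.14∠-71.6° V = 2.254 - j6.775 V.
Step 6 — Ohm's law: I = V / Z_total = (2.254 - j6.775) / (0 - j3.463) = 1.957 + j0.6509 A.
Step 7 — Convert to polar: |I| = 2.062 A, ∠I = 18.4°.

I = 2.062∠18.4° A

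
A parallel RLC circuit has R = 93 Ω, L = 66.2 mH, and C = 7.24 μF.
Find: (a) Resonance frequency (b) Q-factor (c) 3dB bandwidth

Step 1 — Resonance: ω₀ = 1/√(LC) = 1/√(0.0662·7.24e-06) = 1444 rad/s.
Step 2 — f₀ = ω₀/(2π) = 229.9 Hz.
Step 3 — Parallel Q: Q = R/(ω₀L) = 93/(1444·0.0662) = 0.9726.
Step 4 — Bandwidth: Δω = ω₀/Q = 1485 rad/s; BW = Δω/(2π) = 236.4 Hz.

(a) f₀ = 229.9 Hz  (b) Q = 0.9726  (c) BW = 236.4 Hz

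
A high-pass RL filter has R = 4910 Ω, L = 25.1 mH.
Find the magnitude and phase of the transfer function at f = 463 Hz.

Step 1 — Angular frequency: ω = 2π·463 = 2909 rad/s.
Step 2 — Transfer function: H(jω) = jωL/(R + jωL).
Step 3 — Numerator jωL = j·73.02; denominator R + jωL = 4910 + j73.02.
Step 4 — H = 0.0002211 + j0.01487.
Step 5 — Magnitude: |H| = 0.01487 (-36.6 dB); phase: φ = 89.1°.

|H| = 0.01487 (-36.6 dB), φ = 89.1°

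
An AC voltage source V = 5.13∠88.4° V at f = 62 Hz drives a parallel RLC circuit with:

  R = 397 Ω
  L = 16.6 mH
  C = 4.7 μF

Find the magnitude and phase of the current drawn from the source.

Step 1 — Angular frequency: ω = 2π·f = 2π·62 = 389.6 rad/s.
Step 2 — Component impedances:
  R: Z = R = 397 Ω
  L: Z = jωL = j·389.6·0.0166 = 0 + j6.467 Ω
  C: Z = 1/(jωC) = -j/(ω·C) = 0 - j546.2 Ω
Step 3 — Parallel combination: 1/Z_total = 1/R + 1/L + 1/C; Z_total = 0.1078 + j6.542 Ω = 6.543∠89.1° Ω.
Step 4 — Source phasor: V = 5.13∠88.4° V = 0.1432 + j5.128 V.
Step 5 — Ohm's law: I = V / Z_total = (0.1432 + j5.128) / (0.1078 + j6.542) = 0.784 - j0.008971 A.
Step 6 — Convert to polar: |I| = 0.784 A, ∠I = -0.7°.

I = 0.784∠-0.7° A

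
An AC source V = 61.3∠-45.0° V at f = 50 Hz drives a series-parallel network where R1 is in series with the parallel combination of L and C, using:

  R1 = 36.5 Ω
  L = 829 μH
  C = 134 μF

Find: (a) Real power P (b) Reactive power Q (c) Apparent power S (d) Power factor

Step 1 — Angular frequency: ω = 2π·f = 2π·50 = 314.2 rad/s.
Step 2 — Component impedances:
  R1: Z = R = 36.5 Ω
  L: Z = jωL = j·314.2·0.000829 = 0 + j0.2604 Ω
  C: Z = 1/(jωC) = -j/(ω·C) = 0 - j23.75 Ω
Step 3 — Parallel branch: L || C = 1/(1/L + 1/C) = 0 + j0.2633 Ω.
Step 4 — Series with R1: Z_total = R1 + (L || C) = 36.5 + j0.2633 Ω = 36.5∠0.4° Ω.
Step 5 — Source phasor: V = 61.3∠-45.0° V = 43.35 - j43.35 V.
Step 6 — Current: I = V / Z = 1.179 - j1.196 A = 1.679∠-45.4° A.
Step 7 — Complex power: S = V·I* = 102.9 + j0.7427 VA.
Step 8 — Real power: P = Re(S) = 102.9 W.
Step 9 — Reactive power: Q = Im(S) = 0.7427 VAR.
Step 10 — Apparent power: |S| = 102.9 VA.
Step 11 — Power factor: PF = P/|S| = 1 (lagging).

(a) P = 102.9 W  (b) Q = 0.7427 VAR  (c) S = 102.9 VA  (d) PF = 1 (lagging)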